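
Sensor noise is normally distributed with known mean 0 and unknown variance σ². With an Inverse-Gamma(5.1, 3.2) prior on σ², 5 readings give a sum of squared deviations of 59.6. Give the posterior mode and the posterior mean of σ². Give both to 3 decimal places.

MAP: 3.837. Posterior mean: 5.000.

Posterior: Inverse-Gamma(shape = 5.1+5/2 = 7.6, scale = 3.2+59.6/2 = 33.0).
Mode = β/(α+1) = 33.0/8.6 = 3.837.
Mean = β/(α−1) = 33.0/6.6 = 5.000.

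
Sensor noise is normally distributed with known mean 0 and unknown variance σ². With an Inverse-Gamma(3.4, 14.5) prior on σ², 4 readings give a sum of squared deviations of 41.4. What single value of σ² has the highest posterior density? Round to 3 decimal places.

5.500

Posterior: Inverse-Gamma(shape = 3.4+4/2 = 5.4, scale = 14.5+41.4/2 = 35.2).
Mode = β/(α+1) = 35.2/6.4 = 5.500.
Mean = β/(α−1) = 35.2/4.4 = 8.000.
This is the posterior mode — the MAP estimate.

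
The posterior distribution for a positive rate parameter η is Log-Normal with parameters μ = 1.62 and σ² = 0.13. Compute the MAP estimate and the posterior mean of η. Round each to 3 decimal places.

MAP: 4.437. Posterior mean: 5.392.

Mode = exp(μ − σ²) = exp(1.49) = 4.437.
Mean = exp(μ + σ²/2) = exp(1.685) = 5.392.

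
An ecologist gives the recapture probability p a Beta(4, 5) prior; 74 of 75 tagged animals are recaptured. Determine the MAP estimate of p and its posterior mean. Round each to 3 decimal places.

Posterior: Beta(4+74, 5+1) = Beta(78, 6).
Mode = (78−1)/(78+6−2) = 77/82 = 0.939.
Mean = 78/(78+6) = 78/84 = 0.929.

MAP: 0.939. Posterior mean: 0.929.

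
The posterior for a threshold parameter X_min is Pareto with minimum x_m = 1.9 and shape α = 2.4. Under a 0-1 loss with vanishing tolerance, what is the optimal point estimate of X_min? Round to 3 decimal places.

The Pareto density is strictly decreasing on [x_m, ∞), so the mode is x_m = 1.900.
Mean = α·x_m/(α−1) = 2.4·1.9/1.4 = 3.257.
This is the posterior mode — the MAP estimate.

1.900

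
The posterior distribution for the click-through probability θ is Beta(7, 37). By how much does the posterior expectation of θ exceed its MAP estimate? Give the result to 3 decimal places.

Mode = (7−1)/(7+37−2) = 6/42 = 0.143.
Mean = 7/(7+37) = 7/44 = 0.159.
Difference = 0.159 − 0.143 = 0.016.
The mean is pulled above the mode by the posterior's right skew.

0.016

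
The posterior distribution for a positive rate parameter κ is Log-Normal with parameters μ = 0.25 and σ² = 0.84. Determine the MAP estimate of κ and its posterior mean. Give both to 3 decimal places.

MAP estimate = 0.554, posterior mean = 1.954

Mode = exp(μ − σ²) = exp(-0.59) = 0.554.
Mean = exp(μ + σ²/2) = exp(0.670) = 1.954.
Mean > mode: the posterior has a right tail.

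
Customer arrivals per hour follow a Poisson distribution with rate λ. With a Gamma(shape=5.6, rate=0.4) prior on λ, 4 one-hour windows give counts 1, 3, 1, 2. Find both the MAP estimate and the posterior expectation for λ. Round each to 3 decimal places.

MAP estimate = 2.636, posterior expectation = 2.864

Σ counts = 7. Posterior: Gamma(shape = 5.6+7 = 12.6, rate = 0.4+4 = 4.4).
Mode = (α−1)/β = 11.6/4.4 = 2.636.
Mean = α/β = 12.6/4.4 = 2.864.
Right-skewed posterior ⇒ mode < mean.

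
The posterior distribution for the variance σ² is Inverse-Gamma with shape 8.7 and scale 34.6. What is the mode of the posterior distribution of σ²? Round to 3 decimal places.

Mode = β/(α+1) = 34.6/9.7 = 3.567.
Mean = β/(α−1) = 34.6/7.7 = 4.494.
This is the posterior mode — the MAP estimate.

3.567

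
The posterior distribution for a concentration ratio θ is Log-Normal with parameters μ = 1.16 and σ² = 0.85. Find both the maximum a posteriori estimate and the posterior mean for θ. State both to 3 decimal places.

MAP = 1.363, posterior mean = 4.879

Mode = exp(μ − σ²) = exp(0.31) = 1.363.
Mean = exp(μ + σ²/2) = exp(1.585) = 4.879.
Mean > mode: the posterior has a right tail.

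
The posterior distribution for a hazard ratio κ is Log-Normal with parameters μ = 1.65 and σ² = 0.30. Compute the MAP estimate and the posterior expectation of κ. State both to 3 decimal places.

Mode = exp(μ − σ²) = exp(1.35) = 3.857.
Mean = exp(μ + σ²/2) = exp(1.800) = 6.050.

MAP = 3.857; posterior mean = 6.050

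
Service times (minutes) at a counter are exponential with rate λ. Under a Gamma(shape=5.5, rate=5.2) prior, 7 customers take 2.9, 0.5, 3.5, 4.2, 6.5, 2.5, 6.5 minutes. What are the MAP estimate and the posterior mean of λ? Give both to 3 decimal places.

MAP estimate = 0.362, posterior mean = 0.393

Σ times = 26.6. Posterior: Gamma(shape = 5.5+7 = 12.5, rate = 5.2+26.6 = 31.8).
Mode = (α−1)/β = 11.5/31.8 = 0.362.
Mean = α/β = 12.5/31.8 = 0.393.
The posterior is right-skewed, so the mean exceeds the mode.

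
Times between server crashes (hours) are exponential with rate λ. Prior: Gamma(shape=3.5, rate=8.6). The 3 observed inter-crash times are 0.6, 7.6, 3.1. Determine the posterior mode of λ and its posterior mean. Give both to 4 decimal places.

posterior mode = 0.2764, posterior mean = 0.3266

Σ times = 11.3. Posterior: Gamma(shape = 3.5+3 = 6.5, rate = 8.6+11.3 = 19.9).
Mode = (α−1)/β = 5.5/19.9 = 0.2764.
Mean = α/β = 6.5/19.9 = 0.3266.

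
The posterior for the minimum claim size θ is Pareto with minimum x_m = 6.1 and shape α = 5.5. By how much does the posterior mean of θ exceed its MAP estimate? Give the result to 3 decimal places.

The Pareto density is strictly decreasing on [x_m, ∞), so the mode is x_m = 6.100.
Mean = α·x_m/(α−1) = 5.5·6.1/4.5 = 7.456.
Difference = 7.456 − 6.100 = 1.356.

1.356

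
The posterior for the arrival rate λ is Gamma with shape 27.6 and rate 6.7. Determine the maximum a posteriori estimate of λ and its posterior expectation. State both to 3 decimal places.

Mode = (α−1)/β = 26.6/6.7 = 3.970.
Mean = α/β = 27.6/6.7 = 4.119.
The posterior is right-skewed, so the mean exceeds the mode.

λ_MAP = 3.970, E[λ|data] = 4.119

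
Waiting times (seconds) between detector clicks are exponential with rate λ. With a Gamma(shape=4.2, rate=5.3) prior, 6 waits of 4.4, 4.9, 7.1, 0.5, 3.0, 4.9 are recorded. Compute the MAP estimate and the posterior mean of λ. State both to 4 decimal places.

Σ times = 24.8. Posterior: Gamma(shape = 4.2+6 = 10.2, rate = 5.3+24.8 = 30.1).
Mode = (α−1)/β = 9.2/30.1 = 0.3056.
Mean = α/β = 10.2/30.1 = 0.3389.

MAP: 0.3056. Posterior mean: 0.3389.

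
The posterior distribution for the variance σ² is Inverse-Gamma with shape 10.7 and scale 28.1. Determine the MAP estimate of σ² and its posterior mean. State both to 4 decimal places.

σ²_MAP = 2.4017, E[σ²|data] = 2.8969

Mode = β/(α+1) = 28.1/11.7 = 2.4017.
Mean = β/(α−1) = 28.1/9.7 = 2.8969.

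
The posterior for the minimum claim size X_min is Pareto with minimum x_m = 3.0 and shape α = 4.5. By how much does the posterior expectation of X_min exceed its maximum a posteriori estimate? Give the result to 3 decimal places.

The Pareto density is strictly decreasing on [x_m, ∞), so the mode is x_m = 3.000.
Mean = α·x_m/(α−1) = 4.5·3.0/3.5 = 3.857.
Difference = 3.857 − 3.000 = 0.857.
Right-skewed posterior ⇒ mode < mean.

0.857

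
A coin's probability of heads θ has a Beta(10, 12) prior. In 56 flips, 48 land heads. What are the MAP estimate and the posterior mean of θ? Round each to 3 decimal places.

MAP: 0.750. Posterior mean: 0.744.

Posterior: Beta(10+48, 12+8) = Beta(58, 20).
Mode = (58−1)/(58+20−2) = 57/76 = 0.750.
Mean = 58/(58+20) = 58/78 = 0.744.
Mode > mean: the posterior has a left tail.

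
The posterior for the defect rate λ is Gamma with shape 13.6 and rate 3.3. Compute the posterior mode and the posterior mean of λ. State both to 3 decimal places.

MAP = 3.818, posterior mean = 4.121

Mode = (α−1)/β = 12.6/3.3 = 3.818.
Mean = α/β = 13.6/3.3 = 4.121.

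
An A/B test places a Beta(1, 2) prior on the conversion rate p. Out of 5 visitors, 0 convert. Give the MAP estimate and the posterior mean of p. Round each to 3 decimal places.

Posterior: Beta(1+0, 2+5) = Beta(1, 7).
Since α = 1 ≤ 1 and β > 1, the Beta density is monotone decreasing on [0,1]; the mode is at 0.
Mean = 1/(1+7) = 0.125.
The mean is pulled above the mode by the posterior's right skew.

MAP estimate = 0.000, posterior mean = 0.125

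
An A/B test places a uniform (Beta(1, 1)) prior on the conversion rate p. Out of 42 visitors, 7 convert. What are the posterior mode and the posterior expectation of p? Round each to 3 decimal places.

Posterior: Beta(1+7, 1+35) = Beta(8, 36).
Mode = (8−1)/(8+36−2) = 7/42 = 0.167.
Mean = 8/(8+36) = 8/44 = 0.182.
Right-skewed posterior ⇒ mode < mean.

posterior mode = 0.167, posterior expectation = 0.182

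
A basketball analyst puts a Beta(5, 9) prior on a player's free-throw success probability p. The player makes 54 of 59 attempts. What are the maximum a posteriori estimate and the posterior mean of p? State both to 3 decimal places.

MAP = 0.817; posterior mean = 0.808

Posterior: Beta(5+54, 9+5) = Beta(59, 14).
Mode = (59−1)/(59+14−2) = 58/71 = 0.817.
Mean = 59/(59+14) = 59/73 = 0.808.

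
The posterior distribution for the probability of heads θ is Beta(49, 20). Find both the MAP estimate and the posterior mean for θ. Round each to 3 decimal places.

MAP = 0.716; posterior mean = 0.710

Mode = (49−1)/(49+20−2) = 48/67 = 0.716.
Mean = 49/(49+20) = 49/69 = 0.710.
Mode > mean: the posterior has a left tail.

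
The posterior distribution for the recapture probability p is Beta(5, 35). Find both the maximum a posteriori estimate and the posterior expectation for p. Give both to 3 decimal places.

Mode = (5−1)/(5+35−2) = 4/38 = 0.105.
Mean = 5/(5+35) = 5/40 = 0.125.

p_MAP = 0.105, E[p|data] = 0.125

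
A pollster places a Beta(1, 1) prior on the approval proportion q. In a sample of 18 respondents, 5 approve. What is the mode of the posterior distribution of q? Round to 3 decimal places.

Posterior: Beta(1+5, 1+13) = Beta(6, 14).
Mode = (6−1)/(6+14−2) = 5/18 = 0.278.
With a flat prior the MAP equals the MLE, 5/18.
Mean = 6/(6+14) = 6/20 = 0.300.
This is the posterior mode — the MAP estimate.

0.278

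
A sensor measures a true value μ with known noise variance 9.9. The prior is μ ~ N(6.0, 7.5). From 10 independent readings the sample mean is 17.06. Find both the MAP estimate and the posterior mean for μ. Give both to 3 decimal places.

MAP = 15.770, posterior mean = 15.770

Posterior for μ is Normal. Precision-weighted mean: (1/7.5·6.0 + 10/9.9·17.06) / (1/7.5 + 10/9.9) = 15.770.
A Normal posterior is symmetric, so mode = mean.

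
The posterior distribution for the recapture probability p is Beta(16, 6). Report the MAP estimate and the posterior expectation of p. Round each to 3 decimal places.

Mode = (16−1)/(16+6−2) = 15/20 = 0.750.
Mean = 16/(16+6) = 16/22 = 0.727.
The posterior is left-skewed, so the mode exceeds the mean.

MAP = 0.750; posterior mean = 0.727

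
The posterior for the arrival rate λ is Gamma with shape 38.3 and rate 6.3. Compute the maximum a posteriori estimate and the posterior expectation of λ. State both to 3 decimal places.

MAP: 5.921. Posterior mean: 6.079.

Mode = (α−1)/β = 37.3/6.3 = 5.921.
Mean = α/β = 38.3/6.3 = 6.079.
The posterior is right-skewed, so the mean exceeds the mode.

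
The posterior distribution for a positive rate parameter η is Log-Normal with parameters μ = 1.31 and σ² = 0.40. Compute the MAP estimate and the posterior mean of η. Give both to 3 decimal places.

MAP: 2.484. Posterior mean: 4.527.

Mode = exp(μ − σ²) = exp(0.91) = 2.484.
Mean = exp(μ + σ²/2) = exp(1.510) = 4.527.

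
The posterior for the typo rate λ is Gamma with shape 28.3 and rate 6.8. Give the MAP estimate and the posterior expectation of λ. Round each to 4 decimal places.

Mode = (α−1)/β = 27.3/6.8 = 4.0147.
Mean = α/β = 28.3/6.8 = 4.1618.

λ_MAP = 4.0147, E[λ|data] = 4.1618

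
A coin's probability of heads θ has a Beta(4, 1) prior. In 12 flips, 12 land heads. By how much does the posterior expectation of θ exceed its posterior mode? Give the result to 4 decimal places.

-0.0588

Posterior: Beta(4+12, 1+0) = Beta(16, 1).
Since β = 1 ≤ 1 and α > 1, the Beta density is monotone increasing on [0,1]; the mode is at 1.
Mean = 16/(16+1) = 0.9412.
Difference = 0.9412 − 1.0000 = -0.0588.
The posterior is left-skewed, so the mode exceeds the mean.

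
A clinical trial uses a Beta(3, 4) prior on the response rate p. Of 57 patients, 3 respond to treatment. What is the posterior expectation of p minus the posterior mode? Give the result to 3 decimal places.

0.013

Posterior: Beta(3+3, 4+54) = Beta(6, 58).
Mode = (6−1)/(6+58−2) = 5/62 = 0.081.
Mean = 6/(6+58) = 6/64 = 0.094.
Difference = 0.094 − 0.081 = 0.013.
The posterior is right-skewed, so the mean exceeds the mode.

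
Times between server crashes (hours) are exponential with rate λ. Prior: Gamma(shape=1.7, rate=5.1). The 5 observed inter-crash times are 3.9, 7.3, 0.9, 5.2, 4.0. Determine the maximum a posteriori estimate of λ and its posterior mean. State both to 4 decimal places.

Σ times = 21.3. Posterior: Gamma(shape = 1.7+5 = 6.7, rate = 5.1+21.3 = 26.4).
Mode = (α−1)/β = 5.7/26.4 = 0.2159.
Mean = α/β = 6.7/26.4 = 0.2538.
Mean > mode: the posterior has a right tail.

MAP = 0.2159; posterior mean = 0.2538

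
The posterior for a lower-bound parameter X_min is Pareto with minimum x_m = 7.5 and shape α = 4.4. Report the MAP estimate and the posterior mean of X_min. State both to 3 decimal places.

The Pareto density is strictly decreasing on [x_m, ∞), so the mode is x_m = 7.500.
Mean = α·x_m/(α−1) = 4.4·7.5/3.4 = 9.706.
The mean is pulled above the mode by the posterior's right skew.

MAP = 7.500; posterior mean = 9.706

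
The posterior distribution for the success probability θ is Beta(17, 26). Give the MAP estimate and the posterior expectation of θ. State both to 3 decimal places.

Mode = (17−1)/(17+26−2) = 16/41 = 0.390.
Mean = 17/(17+26) = 17/43 = 0.395.

MAP: 0.390. Posterior mean: 0.395.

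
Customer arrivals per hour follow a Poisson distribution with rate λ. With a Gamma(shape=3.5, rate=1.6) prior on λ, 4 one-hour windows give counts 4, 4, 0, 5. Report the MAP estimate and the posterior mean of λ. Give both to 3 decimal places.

MAP: 2.768. Posterior mean: 2.946.

Σ counts = 13. Posterior: Gamma(shape = 3.5+13 = 16.5, rate = 1.6+4 = 5.6).
Mode = (α−1)/β = 15.5/5.6 = 2.768.
Mean = α/β = 16.5/5.6 = 2.946.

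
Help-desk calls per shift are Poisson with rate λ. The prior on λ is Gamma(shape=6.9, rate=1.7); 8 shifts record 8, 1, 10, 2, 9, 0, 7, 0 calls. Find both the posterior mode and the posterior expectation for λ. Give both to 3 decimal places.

Σ counts = 37. Posterior: Gamma(shape = 6.9+37 = 43.9, rate = 1.7+8 = 9.7).
Mode = (α−1)/β = 42.9/9.7 = 4.423.
Mean = α/β = 43.9/9.7 = 4.526.
The mean is pulled above the mode by the posterior's right skew.

MAP = 4.423, posterior mean = 4.526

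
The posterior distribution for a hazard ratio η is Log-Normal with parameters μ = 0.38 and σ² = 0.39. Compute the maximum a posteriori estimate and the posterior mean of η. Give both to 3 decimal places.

MAP = 0.990, posterior mean = 1.777

Mode = exp(μ − σ²) = exp(-0.01) = 0.990.
Mean = exp(μ + σ²/2) = exp(0.575) = 1.777.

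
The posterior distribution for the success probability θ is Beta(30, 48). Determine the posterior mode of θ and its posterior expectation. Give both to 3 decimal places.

posterior mode = 0.382, posterior expectation = 0.385

Mode = (30−1)/(30+48−2) = 29/76 = 0.382.
Mean = 30/(30+48) = 30/78 = 0.385.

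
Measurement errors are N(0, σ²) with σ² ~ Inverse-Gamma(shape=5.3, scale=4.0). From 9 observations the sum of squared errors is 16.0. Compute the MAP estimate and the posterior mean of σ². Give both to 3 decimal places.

Posterior: Inverse-Gamma(shape = 5.3+9/2 = 9.8, scale = 4.0+16.0/2 = 12.0).
Mode = β/(α+1) = 12.0/10.8 = 1.111.
Mean = β/(α−1) = 12.0/8.8 = 1.364.

MAP estimate = 1.111, posterior mean = 1.364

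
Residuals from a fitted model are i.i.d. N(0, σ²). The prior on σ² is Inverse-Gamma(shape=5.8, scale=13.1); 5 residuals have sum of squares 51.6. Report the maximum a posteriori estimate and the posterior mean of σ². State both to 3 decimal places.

Posterior: Inverse-Gamma(shape = 5.8+5/2 = 8.3, scale = 13.1+51.6/2 = 38.9).
Mode = β/(α+1) = 38.9/9.3 = 4.183.
Mean = β/(α−1) = 38.9/7.3 = 5.329.

σ²_MAP = 4.183, E[σ²|data] = 5.329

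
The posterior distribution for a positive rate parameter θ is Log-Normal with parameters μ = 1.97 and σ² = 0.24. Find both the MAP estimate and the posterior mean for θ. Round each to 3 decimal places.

Mode = exp(μ − σ²) = exp(1.73) = 5.641.
Mean = exp(μ + σ²/2) = exp(2.090) = 8.085.
Mean > mode: the posterior has a right tail.

MAP = 5.641, posterior mean = 8.085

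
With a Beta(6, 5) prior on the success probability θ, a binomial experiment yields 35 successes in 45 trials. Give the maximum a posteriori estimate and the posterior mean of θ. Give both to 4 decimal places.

maximum a posteriori estimate = 0.7407, posterior mean = 0.7321

Posterior: Beta(6+35, 5+10) = Beta(41, 15).
Mode = (41−1)/(41+15−2) = 40/54 = 0.7407.
Mean = 41/(41+15) = 41/56 = 0.7321.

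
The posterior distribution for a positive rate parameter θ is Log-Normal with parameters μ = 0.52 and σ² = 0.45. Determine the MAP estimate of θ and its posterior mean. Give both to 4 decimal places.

MAP = 1.0725; posterior mean = 2.1064

Mode = exp(μ − σ²) = exp(0.07) = 1.0725.
Mean = exp(μ + σ²/2) = exp(0.745) = 2.1064.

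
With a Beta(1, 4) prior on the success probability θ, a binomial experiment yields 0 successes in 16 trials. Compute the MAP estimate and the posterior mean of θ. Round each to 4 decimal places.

MAP: 0.0000. Posterior mean: 0.0476.

Posterior: Beta(1+0, 4+16) = Beta(1, 20).
Since α = 1 ≤ 1 and β > 1, the Beta density is monotone decreasing on [0,1]; the mode is at 0.
Mean = 1/(1+20) = 0.0476.
Mean > mode: the posterior has a right tail.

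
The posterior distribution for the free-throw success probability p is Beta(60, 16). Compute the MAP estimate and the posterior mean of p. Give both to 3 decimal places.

Mode = (60−1)/(60+16−2) = 59/74 = 0.797.
Mean = 60/(60+16) = 60/76 = 0.789.

MAP estimate = 0.797, posterior mean = 0.789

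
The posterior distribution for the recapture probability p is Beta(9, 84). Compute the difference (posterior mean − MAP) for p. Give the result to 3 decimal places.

0.009

Mode = (9−1)/(9+84−2) = 8/91 = 0.088.
Mean = 9/(9+84) = 9/93 = 0.097.
Difference = 0.097 − 0.088 = 0.009.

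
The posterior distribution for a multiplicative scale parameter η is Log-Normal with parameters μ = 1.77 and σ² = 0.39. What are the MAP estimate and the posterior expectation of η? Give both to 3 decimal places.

Mode = exp(μ − σ²) = exp(1.38) = 3.975.
Mean = exp(μ + σ²/2) = exp(1.965) = 7.135.

MAP = 3.975, posterior mean = 7.135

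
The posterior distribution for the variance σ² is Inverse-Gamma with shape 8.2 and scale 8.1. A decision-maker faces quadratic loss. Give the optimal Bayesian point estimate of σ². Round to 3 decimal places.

Mode = β/(α+1) = 8.1/9.2 = 0.880.
Mean = β/(α−1) = 8.1/7.2 = 1.125.
Quadratic loss ⇒ the optimal estimator is the posterior mean.

1.125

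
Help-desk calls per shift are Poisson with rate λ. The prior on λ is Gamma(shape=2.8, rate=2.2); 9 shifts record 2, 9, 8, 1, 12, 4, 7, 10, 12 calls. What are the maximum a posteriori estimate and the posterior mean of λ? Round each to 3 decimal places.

Σ counts = 65. Posterior: Gamma(shape = 2.8+65 = 67.8, rate = 2.2+9 = 11.2).
Mode = (α−1)/β = 66.8/11.2 = 5.964.
Mean = α/β = 67.8/11.2 = 6.054.

λ_MAP = 5.964, E[λ|data] = 6.054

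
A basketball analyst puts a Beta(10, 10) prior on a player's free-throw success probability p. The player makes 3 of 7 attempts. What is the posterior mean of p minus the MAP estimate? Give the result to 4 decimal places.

0.0015

Posterior: Beta(10+3, 10+4) = Beta(13, 14).
Mode = (13−1)/(13+14−2) = 12/25 = 0.4800.
Mean = 13/(13+14) = 13/27 = 0.4815.
Difference = 0.4815 − 0.4800 = 0.0015.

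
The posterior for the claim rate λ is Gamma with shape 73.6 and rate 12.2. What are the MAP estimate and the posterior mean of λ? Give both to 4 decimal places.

Mode = (α−1)/β = 72.6/12.2 = 5.9508.
Mean = α/β = 73.6/12.2 = 6.0328.

MAP: 5.9508. Posterior mean: 6.0328.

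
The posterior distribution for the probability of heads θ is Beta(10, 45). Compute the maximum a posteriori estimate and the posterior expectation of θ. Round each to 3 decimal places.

maximum a posteriori estimate = 0.170, posterior expectation = 0.182

Mode = (10−1)/(10+45−2) = 9/53 = 0.170.
Mean = 10/(10+45) = 10/55 = 0.182.
The mean is pulled above the mode by the posterior's right skew.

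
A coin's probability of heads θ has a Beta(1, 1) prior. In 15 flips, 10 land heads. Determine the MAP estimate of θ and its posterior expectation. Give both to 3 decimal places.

MAP = 0.667; posterior mean = 0.647

Posterior: Beta(1+10, 1+5) = Beta(11, 6).
Mode = (11−1)/(11+6−2) = 10/15 = 0.667.
With a flat prior the MAP equals the MLE, 10/15.
Mean = 11/(11+6) = 11/17 = 0.647.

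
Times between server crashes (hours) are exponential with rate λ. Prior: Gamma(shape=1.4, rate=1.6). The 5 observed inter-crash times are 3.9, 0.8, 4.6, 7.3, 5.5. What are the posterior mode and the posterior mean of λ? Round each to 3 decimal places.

Σ times = 22.1. Posterior: Gamma(shape = 1.4+5 = 6.4, rate = 1.6+22.1 = 23.7).
Mode = (α−1)/β = 5.4/23.7 = 0.228.
Mean = α/β = 6.4/23.7 = 0.270.

λ_MAP = 0.228, E[λ|data] = 0.270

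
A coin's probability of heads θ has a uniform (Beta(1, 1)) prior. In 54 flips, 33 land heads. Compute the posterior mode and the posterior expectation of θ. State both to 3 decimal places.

Posterior: Beta(1+33, 1+21) = Beta(34, 22).
Mode = (34−1)/(34+22−2) = 33/54 = 0.611.
Mean = 34/(34+22) = 34/56 = 0.607.

posterior mode = 0.611, posterior expectation = 0.607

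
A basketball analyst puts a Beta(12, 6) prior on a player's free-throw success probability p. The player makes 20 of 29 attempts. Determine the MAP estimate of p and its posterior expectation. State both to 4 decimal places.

Posterior: Beta(12+20, 6+9) = Beta(32, 15).
Mode = (32−1)/(32+15−2) = 31/45 = 0.6889.
Mean = 32/(32+15) = 32/47 = 0.6809.
The mean is pulled below the mode by the posterior's left skew.

p_MAP = 0.6889, E[p|data] = 0.6809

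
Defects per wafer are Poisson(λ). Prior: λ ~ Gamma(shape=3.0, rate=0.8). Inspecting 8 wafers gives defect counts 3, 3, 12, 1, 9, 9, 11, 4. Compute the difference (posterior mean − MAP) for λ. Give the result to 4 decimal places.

0.1136

Σ counts = 52. Posterior: Gamma(shape = 3.0+52 = 55.0, rate = 0.8+8 = 8.8).
Mode = (α−1)/β = 54.0/8.8 = 6.1364.
Mean = α/β = 55.0/8.8 = 6.2500.
Difference = 6.2500 − 6.1364 = 0.1136.
Mean > mode: the posterior has a right tail.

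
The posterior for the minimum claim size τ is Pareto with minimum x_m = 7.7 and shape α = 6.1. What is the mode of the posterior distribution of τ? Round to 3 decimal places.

7.700

The Pareto density is strictly decreasing on [x_m, ∞), so the mode is x_m = 7.700.
Mean = α·x_m/(α−1) = 6.1·7.7/5.1 = 9.210.
This is the posterior mode — the MAP estimate.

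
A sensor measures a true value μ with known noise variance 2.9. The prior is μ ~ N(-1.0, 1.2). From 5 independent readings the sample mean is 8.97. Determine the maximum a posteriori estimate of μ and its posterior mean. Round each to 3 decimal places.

Posterior for μ is Normal. Precision-weighted mean: (1/1.2·-1.0 + 5/2.9·8.97) / (1/1.2 + 5/2.9) = 5.721.
A Normal posterior is symmetric, so mode = mean.

MAP = 5.721; posterior mean = 5.721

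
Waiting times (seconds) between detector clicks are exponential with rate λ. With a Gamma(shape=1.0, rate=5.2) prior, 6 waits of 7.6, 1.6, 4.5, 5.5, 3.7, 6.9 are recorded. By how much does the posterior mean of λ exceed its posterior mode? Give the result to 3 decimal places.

Σ times = 29.8. Posterior: Gamma(shape = 1.0+6 = 7.0, rate = 5.2+29.8 = 35.0).
Mode = (α−1)/β = 6.0/35.0 = 0.171.
Mean = α/β = 7.0/35.0 = 0.200.
Difference = 0.200 − 0.171 = 0.029.

0.029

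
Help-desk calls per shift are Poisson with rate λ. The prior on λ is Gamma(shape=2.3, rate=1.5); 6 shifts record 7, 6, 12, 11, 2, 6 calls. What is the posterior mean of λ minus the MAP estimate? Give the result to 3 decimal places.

0.133

Σ counts = 44. Posterior: Gamma(shape = 2.3+44 = 46.3, rate = 1.5+6 = 7.5).
Mode = (α−1)/β = 45.3/7.5 = 6.040.
Mean = α/β = 46.3/7.5 = 6.173.
Difference = 6.173 − 6.040 = 0.133.
Mean > mode: the posterior has a right tail.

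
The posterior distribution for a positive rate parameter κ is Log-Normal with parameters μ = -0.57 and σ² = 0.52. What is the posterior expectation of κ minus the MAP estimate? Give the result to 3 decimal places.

Mode = exp(μ − σ²) = exp(-1.09) = 0.336.
Mean = exp(μ + σ²/2) = exp(-0.310) = 0.733.
Difference = 0.733 − 0.336 = 0.397.
Mean > mode: the posterior has a right tail.

0.397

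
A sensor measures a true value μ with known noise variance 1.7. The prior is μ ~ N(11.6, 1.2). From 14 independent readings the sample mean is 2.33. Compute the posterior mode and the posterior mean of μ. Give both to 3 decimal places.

μ_MAP = 3.182, E[μ|data] = 3.182

Posterior for μ is Normal. Precision-weighted mean: (1/1.2·11.6 + 14/1.7·2.33) / (1/1.2 + 14/1.7) = 3.182.
A Normal posterior is symmetric, so mode = mean.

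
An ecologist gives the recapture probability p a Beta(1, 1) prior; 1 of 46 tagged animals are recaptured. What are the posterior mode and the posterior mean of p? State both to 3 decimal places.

Posterior: Beta(1+1, 1+45) = Beta(2, 46).
Mode = (2−1)/(2+46−2) = 1/46 = 0.022.
Mean = 2/(2+46) = 2/48 = 0.042.
The posterior is right-skewed, so the mean exceeds the mode.

p_MAP = 0.022, E[p|data] = 0.042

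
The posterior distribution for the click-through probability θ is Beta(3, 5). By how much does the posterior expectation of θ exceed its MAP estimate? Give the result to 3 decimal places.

0.042

Mode = (3−1)/(3+5−2) = 2/6 = 0.333.
Mean = 3/(3+5) = 3/8 = 0.375.
Difference = 0.375 − 0.333 = 0.042.
Right-skewed posterior ⇒ mode < mean.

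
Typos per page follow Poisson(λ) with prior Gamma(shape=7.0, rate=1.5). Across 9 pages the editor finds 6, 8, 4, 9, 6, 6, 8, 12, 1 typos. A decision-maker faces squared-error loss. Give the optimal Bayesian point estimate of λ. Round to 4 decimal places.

6.3810

Σ counts = 60. Posterior: Gamma(shape = 7.0+60 = 67.0, rate = 1.5+9 = 10.5).
Mode = (α−1)/β = 66.0/10.5 = 6.2857.
Mean = α/β = 67.0/10.5 = 6.3810.
Squared-error loss ⇒ the optimal estimator is the posterior mean.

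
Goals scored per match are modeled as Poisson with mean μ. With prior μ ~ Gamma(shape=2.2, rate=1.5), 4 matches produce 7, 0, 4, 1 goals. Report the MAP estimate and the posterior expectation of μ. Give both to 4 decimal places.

Σ counts = 12. Posterior: Gamma(shape = 2.2+12 = 14.2, rate = 1.5+4 = 5.5).
Mode = (α−1)/β = 13.2/5.5 = 2.4000.
Mean = α/β = 14.2/5.5 = 2.5818.
Mean > mode: the posterior has a right tail.

MAP = 2.4000, posterior mean = 2.5818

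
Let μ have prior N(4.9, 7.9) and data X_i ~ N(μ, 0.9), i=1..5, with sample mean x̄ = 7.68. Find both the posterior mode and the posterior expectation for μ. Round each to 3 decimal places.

Posterior for μ is Normal. Precision-weighted mean: (1/7.9·4.9 + 5/0.9·7.68) / (1/7.9 + 5/0.9) = 7.618.
A Normal posterior is symmetric, so mode = mean.

MAP = 7.618, posterior mean = 7.618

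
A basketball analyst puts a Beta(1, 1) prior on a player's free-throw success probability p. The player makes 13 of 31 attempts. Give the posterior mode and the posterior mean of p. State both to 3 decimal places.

p_MAP = 0.419, E[p|data] = 0.424

Posterior: Beta(1+13, 1+18) = Beta(14, 19).
Mode = (14−1)/(14+19−2) = 13/31 = 0.419.
With a flat prior the MAP equals the MLE, 13/31.
Mean = 14/(14+19) = 14/33 = 0.424.
The mean is pulled above the mode by the posterior's right skew.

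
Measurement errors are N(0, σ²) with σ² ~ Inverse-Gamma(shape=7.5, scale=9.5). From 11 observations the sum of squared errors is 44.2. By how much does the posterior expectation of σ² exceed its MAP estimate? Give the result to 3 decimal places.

0.376

Posterior: Inverse-Gamma(shape = 7.5+11/2 = 13.0, scale = 9.5+44.2/2 = 31.6).
Mode = β/(α+1) = 31.6/14.0 = 2.257.
Mean = β/(α−1) = 31.6/12.0 = 2.633.
Difference = 2.633 − 2.257 = 0.376.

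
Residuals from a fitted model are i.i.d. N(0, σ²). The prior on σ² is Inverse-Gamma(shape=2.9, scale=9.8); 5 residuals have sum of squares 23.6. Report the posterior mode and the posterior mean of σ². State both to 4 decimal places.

Posterior: Inverse-Gamma(shape = 2.9+5/2 = 5.4, scale = 9.8+23.6/2 = 21.6).
Mode = β/(α+1) = 21.6/6.4 = 3.3750.
Mean = β/(α−1) = 21.6/4.4 = 4.9091.

posterior mode = 3.3750, posterior mean = 4.9091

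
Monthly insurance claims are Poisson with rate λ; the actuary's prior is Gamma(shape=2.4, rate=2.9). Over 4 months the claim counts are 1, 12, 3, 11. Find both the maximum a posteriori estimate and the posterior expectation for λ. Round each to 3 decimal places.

λ_MAP = 4.116, E[λ|data] = 4.261

Σ counts = 27. Posterior: Gamma(shape = 2.4+27 = 29.4, rate = 2.9+4 = 6.9).
Mode = (α−1)/β = 28.4/6.9 = 4.116.
Mean = α/β = 29.4/6.9 = 4.261.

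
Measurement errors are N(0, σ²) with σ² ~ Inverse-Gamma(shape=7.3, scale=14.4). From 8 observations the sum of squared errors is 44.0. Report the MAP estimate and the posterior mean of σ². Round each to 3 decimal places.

MAP = 2.959; posterior mean = 3.534

Posterior: Inverse-Gamma(shape = 7.3+8/2 = 11.3, scale = 14.4+44.0/2 = 36.4).
Mode = β/(α+1) = 36.4/12.3 = 2.959.
Mean = β/(α−1) = 36.4/10.3 = 3.534.
Right-skewed posterior ⇒ mode < mean.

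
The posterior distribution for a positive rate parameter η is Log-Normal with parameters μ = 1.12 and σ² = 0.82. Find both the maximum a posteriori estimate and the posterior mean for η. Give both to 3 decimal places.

Mode = exp(μ − σ²) = exp(0.30) = 1.350.
Mean = exp(μ + σ²/2) = exp(1.530) = 4.618.
Mean > mode: the posterior has a right tail.

MAP = 1.350, posterior mean = 4.618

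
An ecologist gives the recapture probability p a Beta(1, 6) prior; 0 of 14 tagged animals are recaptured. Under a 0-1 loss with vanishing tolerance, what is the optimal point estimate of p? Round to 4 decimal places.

Posterior: Beta(1+0, 6+14) = Beta(1, 20).
Since α = 1 ≤ 1 and β > 1, the Beta density is monotone decreasing on [0,1]; the mode is at 0.
Mean = 1/(1+20) = 0.0476.
This is the posterior mode — the MAP estimate.

0.0000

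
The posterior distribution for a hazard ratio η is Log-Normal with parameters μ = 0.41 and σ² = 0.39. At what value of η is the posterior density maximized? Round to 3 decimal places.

Mode = exp(μ − σ²) = exp(0.02) = 1.020.
Mean = exp(μ + σ²/2) = exp(0.605) = 1.831.
This is the posterior mode — the MAP estimate.

1.020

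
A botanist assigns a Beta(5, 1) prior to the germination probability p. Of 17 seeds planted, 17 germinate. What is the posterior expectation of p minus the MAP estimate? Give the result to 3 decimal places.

Posterior: Beta(5+17, 1+0) = Beta(22, 1).
Since β = 1 ≤ 1 and α > 1, the Beta density is monotone increasing on [0,1]; the mode is at 1.
Mean = 22/(22+1) = 0.957.
Difference = 0.957 − 1.000 = -0.043.

-0.043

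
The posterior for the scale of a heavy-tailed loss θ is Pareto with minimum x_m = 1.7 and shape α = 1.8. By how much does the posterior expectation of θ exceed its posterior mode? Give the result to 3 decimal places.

2.125

The Pareto density is strictly decreasing on [x_m, ∞), so the mode is x_m = 1.700.
Mean = α·x_m/(α−1) = 1.8·1.7/0.8 = 3.825.
Difference = 3.825 − 1.700 = 2.125.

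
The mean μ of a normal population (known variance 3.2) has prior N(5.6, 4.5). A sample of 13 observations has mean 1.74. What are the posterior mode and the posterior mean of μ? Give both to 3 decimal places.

MAP = 1.940, posterior mean = 1.940

Posterior for μ is Normal. Precision-weighted mean: (1/4.5·5.6 + 13/3.2·1.74) / (1/4.5 + 13/3.2) = 1.940.
A Normal posterior is symmetric, so mode = mean.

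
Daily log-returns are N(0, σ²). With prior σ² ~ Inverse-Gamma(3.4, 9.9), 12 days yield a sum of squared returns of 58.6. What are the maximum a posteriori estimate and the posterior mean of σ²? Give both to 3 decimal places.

MAP: 3.769. Posterior mean: 4.667.

Posterior: Inverse-Gamma(shape = 3.4+12/2 = 9.4, scale = 9.9+58.6/2 = 39.2).
Mode = β/(α+1) = 39.2/10.4 = 3.769.
Mean = β/(α−1) = 39.2/8.4 = 4.667.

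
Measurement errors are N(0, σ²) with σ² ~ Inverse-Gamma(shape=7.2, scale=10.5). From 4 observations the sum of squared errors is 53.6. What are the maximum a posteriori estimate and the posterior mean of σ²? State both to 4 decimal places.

Posterior: Inverse-Gamma(shape = 7.2+4/2 = 9.2, scale = 10.5+53.6/2 = 37.3).
Mode = β/(α+1) = 37.3/10.2 = 3.6569.
Mean = β/(α−1) = 37.3/8.2 = 4.5488.

MAP = 3.6569; posterior mean = 4.5488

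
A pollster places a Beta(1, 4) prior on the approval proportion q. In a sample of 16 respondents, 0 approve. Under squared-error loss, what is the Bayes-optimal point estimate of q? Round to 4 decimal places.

0.0476

Posterior: Beta(1+0, 4+16) = Beta(1, 20).
Since α = 1 ≤ 1 and β > 1, the Beta density is monotone decreasing on [0,1]; the mode is at 0.
Mean = 1/(1+20) = 0.0476.
Squared-error loss ⇒ the optimal estimator is the posterior mean.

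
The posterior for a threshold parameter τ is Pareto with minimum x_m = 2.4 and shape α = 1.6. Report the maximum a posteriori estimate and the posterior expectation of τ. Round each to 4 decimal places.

MAP = 2.4000; posterior mean = 6.4000

The Pareto density is strictly decreasing on [x_m, ∞), so the mode is x_m = 2.4000.
Mean = α·x_m/(α−1) = 1.6·2.4/0.6 = 6.4000.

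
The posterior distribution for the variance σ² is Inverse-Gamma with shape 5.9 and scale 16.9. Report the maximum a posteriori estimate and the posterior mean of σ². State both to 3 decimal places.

Mode = β/(α+1) = 16.9/6.9 = 2.449.
Mean = β/(α−1) = 16.9/4.9 = 3.449.

σ²_MAP = 2.449, E[σ²|data] = 3.449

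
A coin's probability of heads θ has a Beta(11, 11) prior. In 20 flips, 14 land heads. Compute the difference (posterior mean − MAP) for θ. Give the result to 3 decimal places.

Posterior: Beta(11+14, 11+6) = Beta(25, 17).
Mode = (25−1)/(25+17−2) = 24/40 = 0.600.
Mean = 25/(25+17) = 25/42 = 0.595.
Difference = 0.595 − 0.600 = -0.005.

-0.005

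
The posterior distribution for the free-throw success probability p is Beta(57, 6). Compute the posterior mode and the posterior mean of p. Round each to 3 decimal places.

Mode = (57−1)/(57+6−2) = 56/61 = 0.918.
Mean = 57/(57+6) = 57/63 = 0.905.
The mean is pulled below the mode by the posterior's left skew.

p_MAP = 0.918, E[p|data] = 0.905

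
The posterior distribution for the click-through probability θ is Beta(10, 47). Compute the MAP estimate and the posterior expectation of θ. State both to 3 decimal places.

MAP = 0.164, posterior mean = 0.175

Mode = (10−1)/(10+47−2) = 9/55 = 0.164.
Mean = 10/(10+47) = 10/57 = 0.175.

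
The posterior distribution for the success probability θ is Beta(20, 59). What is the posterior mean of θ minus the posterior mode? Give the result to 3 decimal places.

0.006

Mode = (20−1)/(20+59−2) = 19/77 = 0.247.
Mean = 20/(20+59) = 20/79 = 0.253.
Difference = 0.253 − 0.247 = 0.006.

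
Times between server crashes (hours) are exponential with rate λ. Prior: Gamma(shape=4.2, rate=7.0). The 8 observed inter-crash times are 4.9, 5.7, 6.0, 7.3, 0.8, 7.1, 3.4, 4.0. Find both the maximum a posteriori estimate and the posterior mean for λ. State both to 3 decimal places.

MAP = 0.242; posterior mean = 0.264

Σ times = 39.2. Posterior: Gamma(shape = 4.2+8 = 12.2, rate = 7.0+39.2 = 46.2).
Mode = (α−1)/β = 11.2/46.2 = 0.242.
Mean = α/β = 12.2/46.2 = 0.264.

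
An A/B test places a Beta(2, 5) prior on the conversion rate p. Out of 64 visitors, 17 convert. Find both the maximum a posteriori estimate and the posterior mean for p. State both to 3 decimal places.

Posterior: Beta(2+17, 5+47) = Beta(19, 52).
Mode = (19−1)/(19+52−2) = 18/69 = 0.261.
Mean = 19/(19+52) = 19/71 = 0.268.
Right-skewed posterior ⇒ mode < mean.

MAP = 0.261, posterior mean = 0.268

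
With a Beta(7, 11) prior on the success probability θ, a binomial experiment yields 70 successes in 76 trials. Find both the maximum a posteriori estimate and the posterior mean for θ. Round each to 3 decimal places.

Posterior: Beta(7+70, 11+6) = Beta(77, 17).
Mode = (77−1)/(77+17−2) = 76/92 = 0.826.
Mean = 77/(77+17) = 77/94 = 0.819.

MAP = 0.826; posterior mean = 0.819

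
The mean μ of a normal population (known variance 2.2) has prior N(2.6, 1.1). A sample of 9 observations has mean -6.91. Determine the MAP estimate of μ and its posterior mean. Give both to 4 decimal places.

Posterior for μ is Normal. Precision-weighted mean: (1/1.1·2.6 + 9/2.2·-6.91) / (1/1.1 + 9/2.2) = -5.1809.
A Normal posterior is symmetric, so mode = mean.

MAP estimate = -5.1809, posterior mean = -5.1809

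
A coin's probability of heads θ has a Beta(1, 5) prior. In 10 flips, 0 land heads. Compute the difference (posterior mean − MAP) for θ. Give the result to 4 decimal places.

Posterior: Beta(1+0, 5+10) = Beta(1, 15).
Since α = 1 ≤ 1 and β > 1, the Beta density is monotone decreasing on [0,1]; the mode is at 0.
Mean = 1/(1+15) = 0.0625.
Difference = 0.0625 − 0.0000 = 0.0625.
Mean > mode: the posterior has a right tail.

0.0625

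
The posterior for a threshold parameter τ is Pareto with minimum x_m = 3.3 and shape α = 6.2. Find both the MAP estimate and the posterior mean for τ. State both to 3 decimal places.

The Pareto density is strictly decreasing on [x_m, ∞), so the mode is x_m = 3.300.
Mean = α·x_m/(α−1) = 6.2·3.3/5.2 = 3.935.

MAP = 3.300, posterior mean = 3.935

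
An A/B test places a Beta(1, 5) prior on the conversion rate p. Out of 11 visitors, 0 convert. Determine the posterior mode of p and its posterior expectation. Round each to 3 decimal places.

MAP = 0.000, posterior mean = 0.059

Posterior: Beta(1+0, 5+11) = Beta(1, 16).
Since α = 1 ≤ 1 and β > 1, the Beta density is monotone decreasing on [0,1]; the mode is at 0.
Mean = 1/(1+16) = 0.059.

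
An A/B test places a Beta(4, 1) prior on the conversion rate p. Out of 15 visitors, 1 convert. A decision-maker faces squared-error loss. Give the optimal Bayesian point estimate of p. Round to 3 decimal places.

0.250

Posterior: Beta(4+1, 1+14) = Beta(5, 15).
Mode = (5−1)/(5+15−2) = 4/18 = 0.222.
Mean = 5/(5+15) = 5/20 = 0.250.
Squared-error loss ⇒ the optimal estimator is the posterior mean.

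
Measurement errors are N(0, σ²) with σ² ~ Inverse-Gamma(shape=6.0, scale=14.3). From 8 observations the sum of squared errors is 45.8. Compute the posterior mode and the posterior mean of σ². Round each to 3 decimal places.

Posterior: Inverse-Gamma(shape = 6.0+8/2 = 10.0, scale = 14.3+45.8/2 = 37.2).
Mode = β/(α+1) = 37.2/11.0 = 3.382.
Mean = β/(α−1) = 37.2/9.0 = 4.133.

MAP = 3.382; posterior mean = 4.133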